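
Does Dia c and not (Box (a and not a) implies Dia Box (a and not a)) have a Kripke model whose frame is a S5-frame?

1. Dia c and not (Box (a and not a) implies Dia Box (a and not a)), 0
2. Dia c, 0
3. not (Box (a and not a) implies Dia Box (a and not a)), 0
4. Box (a and not a), 0
5. not Dia Box (a and not a), 0
6. a and not a, 0
7. a, 0
8. not a, 0
Accessibility: 0R0
Branch closes: a and not a both at 0.
Every branch closes; the branch above is one of them.

Unsatisfiable (every branch closes)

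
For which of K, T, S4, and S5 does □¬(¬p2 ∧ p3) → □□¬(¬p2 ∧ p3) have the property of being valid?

S4-tableau for the negation ¬(□¬(¬p2 ∧ p3) → □□¬(¬p2 ∧ p3)):
1. ¬(□¬(¬p2 ∧ p3) → □□¬(¬p2 ∧ p3)), u
2. □¬(¬p2 ∧ p3), u   [¬→-rule on 1]
3. ¬□□¬(¬p2 ∧ p3), u   [¬→-rule on 1]
4. ¬(¬p2 ∧ p3), u   [□-rule on 2 via uRu]
5. ¬p3, u   [¬∧-rule on 4 (branches; this branch)]
6. ¬□¬(¬p2 ∧ p3), v   [¬□-rule on 3: fresh world v, uRv]
7. ¬(¬p2 ∧ p3), v   [□-rule on 2 via uRv]
8. ¬p3, v   [¬∧-rule on 7 (branches; this branch)]
9. ¬p2 ∧ p3, w   [¬□-rule on 6: fresh world w, vRw]
10. ¬p2, w   [∧-rule on 9]
11. p3, w   [∧-rule on 9]
12. ¬(¬p2 ∧ p3), w   [□-rule on 2 via uRw]
13. ¬p3, w   [¬∧-rule on 12 (branches; this branch)]
Accessibility: uRu, uRv, uRw, vRv, vRw, wRw
Branch closes: p3 and ¬p3 both at w.
Every branch closes (one shown): valid in S4, hence also in S5 (every theorem of S4 is a theorem of S5).
T-tableau for the negation ¬(□¬(¬p2 ∧ p3) → □□¬(¬p2 ∧ p3)):
1. ¬(□¬(¬p2 ∧ p3) → □□¬(¬p2 ∧ p3)), u
2. □¬(¬p2 ∧ p3), u   [¬→-rule on 1]
3. ¬□□¬(¬p2 ∧ p3), u   [¬→-rule on 1]
4. ¬(¬p2 ∧ p3), u   [□-rule on 2 via uRu]
5. ¬p3, u   [¬∧-rule on 4 (branches; this branch)]
6. ¬□¬(¬p2 ∧ p3), v   [¬□-rule on 3: fresh world v, uRv]
7. ¬(¬p2 ∧ p3), v   [□-rule on 2 via uRv]
8. ¬p3, v   [¬∧-rule on 7 (branches; this branch)]
9. ¬p2 ∧ p3, w   [¬□-rule on 6: fresh world w, vRw]
10. ¬p2, w   [∧-rule on 9]
11. p3, w   [∧-rule on 9]
Accessibility: uRu, uRv, vRv, vRw, wRw
Complete open branch: countermodel on a T-frame, so not valid in T, nor in K (the same frame is also a K-frame).

S4, S5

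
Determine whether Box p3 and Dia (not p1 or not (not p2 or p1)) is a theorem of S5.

No, not valid

Tableau for the negation not (Box p3 and Dia (not p1 or not (not p2 or p1))):
1. not (Box p3 and Dia (not p1 or not (not p2 or p1))), w0
2. not Dia (not p1 or not (not p2 or p1)), w0   [neg-and-rule on 1 (branches; this branch)]
3. not (not p1 or not (not p2 or p1)), w0   [neg-Dia-rule on 2 via w0Rw0]
4. p1, w0   [neg-or-rule on 3]
5. not p2 or p1, w0   [neg-or-rule on 3]
Accessibility: w0Rw0
The negation has an open branch (countermodel exists).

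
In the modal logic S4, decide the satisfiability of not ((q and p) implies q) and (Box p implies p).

1. not ((q and p) implies q) and (Box p implies p), u
2. not ((q and p) implies q), u   [and-rule on 1]
3. Box p implies p, u   [and-rule on 1]
4. q and p, u   [neg-implies-rule on 2]
5. not q, u   [neg-implies-rule on 2]
6. q, u   [and-rule on 4]
7. p, u   [and-rule on 4]
Accessibility: uRu
Branch closes: q and not q both at u.
(One branch shown.) All branches close.

Unsatisfiable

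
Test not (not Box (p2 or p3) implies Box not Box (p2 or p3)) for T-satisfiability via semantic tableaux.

1. not (not Box (p2 or p3) implies Box not Box (p2 or p3)), u
2. not Box (p2 or p3), u
3. not Box not Box (p2 or p3), u
4. not (p2 or p3), v
5. not p2, v
6. not p3, v
7. Box (p2 or p3), w
8. p2 or p3, w
9. p3, w
Accessibility: uRu, uRv, uRw, vRv, wRw

Satisfiable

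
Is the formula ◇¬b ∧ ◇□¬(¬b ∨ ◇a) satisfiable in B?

Yes, satisfiable

1. ◇¬b ∧ ◇□¬(¬b ∨ ◇a), u
2. ◇¬b, u
3. ◇□¬(¬b ∨ ◇a), u
4. ¬b, v
5. □¬(¬b ∨ ◇a), w
6. ¬(¬b ∨ ◇a), u
7. b, u
8. ¬◇a, u
9. ¬(¬b ∨ ◇a), w
10. b, w
11. ¬◇a, w
12. ¬a, u
13. ¬a, v
14. ¬a, w
Accessibility: uRu, uRv, uRw, vRu, vRv, wRu, wRw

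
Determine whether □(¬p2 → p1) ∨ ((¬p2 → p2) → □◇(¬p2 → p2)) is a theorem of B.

Tableau for the negation ¬(□(¬p2 → p1) ∨ ((¬p2 → p2) → □◇(¬p2 → p2))):
1. ¬(□(¬p2 → p1) ∨ ((¬p2 → p2) → □◇(¬p2 → p2))), u
2. ¬□(¬p2 → p1), u
3. ¬((¬p2 → p2) → □◇(¬p2 → p2)), u
4. ¬p2 → p2, u
5. ¬□◇(¬p2 → p2), u
6. p2, u
7. ¬(¬p2 → p1), v
8. ¬p2, v
9. ¬p1, v
10. ¬◇(¬p2 → p2), w
11. ¬(¬p2 → p2), u
12. ¬p2, u
Accessibility: uRu, uRv, uRw, vRu, vRv, wRu, wRw
Branch closes: p2 and ¬p2 both at u.
All branches of the negation close; one closing branch shown above.

Valid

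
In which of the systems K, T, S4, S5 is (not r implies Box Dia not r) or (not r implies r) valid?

S5

S5-tableau for the negation not ((not r implies Box Dia not r) or (not r implies r)):
1. not ((not r implies Box Dia not r) or (not r implies r)), w0
2. not (not r implies Box Dia not r), w0
3. not (not r implies r), w0
4. not r, w0
5. not Box Dia not r, w0
6. not Dia not r, w1
7. r, w0
Accessibility: w0Rw0, w0Rw1, w1Rw0, w1Rw1
Branch closes: r and not r both at w0.
Every branch closes (one shown): valid in S5.
S4-tableau for the negation not ((not r implies Box Dia not r) or (not r implies r)):
1. not ((not r implies Box Dia not r) or (not r implies r)), w0
2. not (not r implies Box Dia not r), w0
3. not (not r implies r), w0
4. not r, w0
5. not Box Dia not r, w0
6. not Dia not r, w1
7. r, w1
Accessibility: w0Rw0, w0Rw1, w1Rw1
Complete open branch: countermodel on an S4-frame, so not valid in S4, nor in K, T (the same frame is also a K-frame and a T-frame).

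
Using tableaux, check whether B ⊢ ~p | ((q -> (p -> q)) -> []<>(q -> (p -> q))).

Valid in B

Tableau for the negation ~(~p | ((q -> (p -> q)) -> []<>(q -> (p -> q)))):
1. ~(~p | ((q -> (p -> q)) -> []<>(q -> (p -> q)))), w0
2. p, w0   [~|-rule on 1]
3. ~((q -> (p -> q)) -> []<>(q -> (p -> q))), w0   [~|-rule on 1]
4. q -> (p -> q), w0   [~->-rule on 3]
5. ~[]<>(q -> (p -> q)), w0   [~->-rule on 3]
6. p -> q, w0   [->-rule on 4 (branches; this branch)]
7. q, w0   [->-rule on 6 (branches; this branch)]
8. ~<>(q -> (p -> q)), w1   [~[]-rule on 5: fresh world w1, w0Rw1]
9. ~(q -> (p -> q)), w0   [~<>-rule on 8 via w1Rw0]
10. ~(p -> q), w0   [~->-rule on 9]
11. ~q, w0   [~->-rule on 10]
Accessibility: w0Rw0, w0Rw1, w1Rw0, w1Rw1
Branch closes: q and ~q both at w0.
All branches of the negation close; one closing branch shown above.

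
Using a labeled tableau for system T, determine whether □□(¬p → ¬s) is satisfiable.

1. □□(¬p → ¬s), 0
2. □(¬p → ¬s), 0   [□-rule on 1 via 0R0]
3. ¬p → ¬s, 0   [□-rule on 2 via 0R0]
4. ¬s, 0   [→-rule on 3 (branches; this branch)]
Accessibility: 0R0

Yes, satisfiable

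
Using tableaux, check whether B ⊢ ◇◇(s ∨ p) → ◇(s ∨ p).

Invalid (countermodel exists)

Tableau for the negation ¬(◇◇(s ∨ p) → ◇(s ∨ p)):
1. ¬(◇◇(s ∨ p) → ◇(s ∨ p)), w0
2. ◇◇(s ∨ p), w0
3. ¬◇(s ∨ p), w0
4. ¬(s ∨ p), w0
5. ¬s, w0
6. ¬p, w0
7. ◇(s ∨ p), w1
8. ¬(s ∨ p), w1
9. ¬s, w1
10. ¬p, w1
11. s ∨ p, w2
12. p, w2
Accessibility: w0Rw0, w0Rw1, w1Rw0, w1Rw1, w1Rw2, w2Rw1, w2Rw2
The negation has an open branch (countermodel exists).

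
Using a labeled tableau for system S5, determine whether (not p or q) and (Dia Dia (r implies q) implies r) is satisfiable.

1. (not p or q) and (Dia Dia (r implies q) implies r), 0
2. not p or q, 0
3. Dia Dia (r implies q) implies r, 0
4. q, 0
5. r, 0
Accessibility: 0R0

Yes, satisfiable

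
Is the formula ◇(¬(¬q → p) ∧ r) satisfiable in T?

Satisfiable (open branch found)

1. ◇(¬(¬q → p) ∧ r), w0
2. ¬(¬q → p) ∧ r, w1
3. ¬(¬q → p), w1
4. r, w1
5. ¬q, w1
6. ¬p, w1
Accessibility: w0Rw0, w0Rw1, w1Rw1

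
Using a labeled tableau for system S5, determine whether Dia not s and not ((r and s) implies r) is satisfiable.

1. Dia not s and not ((r and s) implies r), w0
2. Dia not s, w0
3. not ((r and s) implies r), w0
4. r and s, w0
5. not r, w0
6. r, w0
7. s, w0
Accessibility: w0Rw0
Branch closes: r and not r both at w0.
(One branch shown.) All branches close.

Unsatisfiable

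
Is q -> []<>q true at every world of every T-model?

No, not valid

Tableau for the negation ~(q -> []<>q):
1. ~(q -> []<>q), w0
2. q, w0   [~->-rule on 1]
3. ~[]<>q, w0   [~->-rule on 1]
4. ~<>q, w1   [~[]-rule on 3: fresh world w1, w0Rw1]
5. ~q, w1   [~<>-rule on 4 via w1Rw1]
Accessibility: w0Rw0, w0Rw1, w1Rw1
The negation has an open branch (countermodel exists).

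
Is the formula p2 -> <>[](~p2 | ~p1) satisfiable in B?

1. p2 -> <>[](~p2 | ~p1), w0
2. <>[](~p2 | ~p1), w0
3. [](~p2 | ~p1), w1
4. ~p2 | ~p1, w0
5. ~p2 | ~p1, w1
6. ~p1, w0
7. ~p1, w1
Accessibility: w0Rw0, w0Rw1, w1Rw0, w1Rw1

Satisfiable (open branch found)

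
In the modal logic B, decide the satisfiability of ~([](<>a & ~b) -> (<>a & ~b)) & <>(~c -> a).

Unsatisfiable (every branch closes)

1. ~([](<>a & ~b) -> (<>a & ~b)) & <>(~c -> a), w0
2. ~([](<>a & ~b) -> (<>a & ~b)), w0
3. <>(~c -> a), w0
4. [](<>a & ~b), w0
5. ~(<>a & ~b), w0
6. <>a & ~b, w0
7. <>a, w0
8. ~b, w0
9. ~<>a, w0
10. ~a, w0
11. ~c -> a, w1
12. <>a & ~b, w1
13. <>a, w1
14. ~b, w1
15. ~a, w1
16. c, w1
17. a, w2
18. <>a & ~b, w2
19. <>a, w2
20. ~b, w2
21. ~a, w2
Accessibility: w0Rw0, w0Rw1, w0Rw2, w1Rw0, w1Rw1, w2Rw0, w2Rw2
Branch closes: a and ~a both at w2.
(One branch shown.) All branches close.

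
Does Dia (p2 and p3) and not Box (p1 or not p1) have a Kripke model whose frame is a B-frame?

1. Dia (p2 and p3) and not Box (p1 or not p1), u
2. Dia (p2 and p3), u   [and-rule on 1]
3. not Box (p1 or not p1), u   [and-rule on 1]
4. p2 and p3, v   [Dia-rule on 2: fresh world v, uRv]
5. p2, v   [and-rule on 4]
6. p3, v   [and-rule on 4]
7. not (p1 or not p1), w   [neg-Box-rule on 3: fresh world w, uRw]
8. not p1, w   [neg-or-rule on 7]
9. p1, w   [neg-or-rule on 7]
Accessibility: uRu, uRv, uRw, vRu, vRv, wRu, wRw
Branch closes: p1 and not p1 both at w.
(One branch shown.) All branches close.

Unsatisfiable (every branch closes)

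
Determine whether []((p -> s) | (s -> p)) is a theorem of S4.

Tableau for the negation ~[]((p -> s) | (s -> p)):
1. ~[]((p -> s) | (s -> p)), w0
2. ~((p -> s) | (s -> p)), w1
3. ~(p -> s), w1
4. ~(s -> p), w1
5. p, w1
6. ~s, w1
7. s, w1
8. ~p, w1
Accessibility: w0Rw0, w0Rw1, w1Rw1
Branch closes: s and ~s both at w1.
All branches of the negation close; one closing branch shown above.

Yes, valid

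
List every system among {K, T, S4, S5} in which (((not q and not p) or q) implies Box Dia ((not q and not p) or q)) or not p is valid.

S4-tableau for the negation not ((((not q and not p) or q) implies Box Dia ((not q and not p) or q)) or not p):
1. not ((((not q and not p) or q) implies Box Dia ((not q and not p) or q)) or not p), 0
2. not (((not q and not p) or q) implies Box Dia ((not q and not p) or q)), 0   [neg-or-rule on 1]
3. p, 0   [neg-or-rule on 1]
4. (not q and not p) or q, 0   [neg-implies-rule on 2]
5. not Box Dia ((not q and not p) or q), 0   [neg-implies-rule on 2]
6. q, 0   [or-rule on 4 (branches; this branch)]
7. not Dia ((not q and not p) or q), 1   [neg-Box-rule on 5: fresh world 1, 0R1]
8. not ((not q and not p) or q), 1   [neg-Dia-rule on 7 via 1R1]
9. not (not q and not p), 1   [neg-or-rule on 8]
10. not q, 1   [neg-or-rule on 8]
11. p, 1   [neg-and-rule on 9 (branches; this branch)]
Accessibility: 0R0, 0R1, 1R1
Complete open branch: countermodel on an S4-frame, so not valid in S4, nor in K, T (the same frame is also a K-frame and a T-frame).
S5-tableau for the negation not ((((not q and not p) or q) implies Box Dia ((not q and not p) or q)) or not p):
1. not ((((not q and not p) or q) implies Box Dia ((not q and not p) or q)) or not p), 0
2. not (((not q and not p) or q) implies Box Dia ((not q and not p) or q)), 0   [neg-or-rule on 1]
3. p, 0   [neg-or-rule on 1]
4. (not q and not p) or q, 0   [neg-implies-rule on 2]
5. not Box Dia ((not q and not p) or q), 0   [neg-implies-rule on 2]
6. q, 0   [or-rule on 4 (branches; this branch)]
7. not Dia ((not q and not p) or q), 1   [neg-Box-rule on 5: fresh world 1, 0R1]
8. not ((not q and not p) or q), 0   [neg-Dia-rule on 7 via 1R0]
9. not (not q and not p), 0   [neg-or-rule on 8]
10. not q, 0   [neg-or-rule on 8]
Accessibility: 0R0, 0R1, 1R0, 1R1
Branch closes: q and not q both at 0.
Every branch closes (one shown): valid in S5.

S5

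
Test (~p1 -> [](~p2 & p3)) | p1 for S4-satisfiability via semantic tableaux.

1. (~p1 -> [](~p2 & p3)) | p1, w0
2. p1, w0
Accessibility: w0Rw0

Yes, satisfiable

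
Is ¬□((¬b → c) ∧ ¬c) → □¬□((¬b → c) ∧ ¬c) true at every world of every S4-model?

No, not valid

Tableau for the negation ¬(¬□((¬b → c) ∧ ¬c) → □¬□((¬b → c) ∧ ¬c)):
1. ¬(¬□((¬b → c) ∧ ¬c) → □¬□((¬b → c) ∧ ¬c)), u
2. ¬□((¬b → c) ∧ ¬c), u
3. ¬□¬□((¬b → c) ∧ ¬c), u
4. ¬((¬b → c) ∧ ¬c), v
5. c, v
6. □((¬b → c) ∧ ¬c), w
7. (¬b → c) ∧ ¬c, w
8. ¬b → c, w
9. ¬c, w
10. b, w
Accessibility: uRu, uRv, uRw, vRv, wRw
The negation has an open branch (countermodel exists).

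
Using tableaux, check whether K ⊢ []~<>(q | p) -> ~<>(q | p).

Tableau for the negation ~([]~<>(q | p) -> ~<>(q | p)):
1. ~([]~<>(q | p) -> ~<>(q | p)), u
2. []~<>(q | p), u   [~->-rule on 1]
3. <>(q | p), u   [~->-rule on 1]
4. q | p, v   [<>-rule on 3: fresh world v, uRv]
5. ~<>(q | p), v   [[]-rule on 2 via uRv]
6. p, v   [|-rule on 4 (branches; this branch)]
Accessibility: uRv
The negation has an open branch (countermodel exists).

No, not valid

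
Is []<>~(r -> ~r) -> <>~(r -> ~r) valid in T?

Tableau for the negation ~([]<>~(r -> ~r) -> <>~(r -> ~r)):
1. ~([]<>~(r -> ~r) -> <>~(r -> ~r)), u
2. []<>~(r -> ~r), u
3. ~<>~(r -> ~r), u
4. <>~(r -> ~r), u
5. r -> ~r, u
6. ~r, u
7. ~(r -> ~r), v
8. r, v
9. <>~(r -> ~r), v
10. r -> ~r, v
11. ~r, v
Accessibility: uRu, uRv, vRv
Branch closes: r and ~r both at v.
All branches of the negation close; one closing branch shown above.

Yes, valid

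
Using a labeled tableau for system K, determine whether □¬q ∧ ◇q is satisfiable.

Unsatisfiable

1. □¬q ∧ ◇q, 0
2. □¬q, 0
3. ◇q, 0
4. q, 1
5. ¬q, 1
Accessibility: 0R1
Branch closes: q and ¬q both at 1.
(One branch shown.) All branches close.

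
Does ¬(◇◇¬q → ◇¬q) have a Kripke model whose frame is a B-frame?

1. ¬(◇◇¬q → ◇¬q), u
2. ◇◇¬q, u
3. ¬◇¬q, u
4. q, u
5. ◇¬q, v
6. q, v
7. ¬q, w
Accessibility: uRu, uRv, vRu, vRv, vRw, wRv, wRw

Yes, satisfiable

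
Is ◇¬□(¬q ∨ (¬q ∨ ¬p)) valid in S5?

Invalid (countermodel exists)

Tableau for the negation ¬◇¬□(¬q ∨ (¬q ∨ ¬p)):
1. ¬◇¬□(¬q ∨ (¬q ∨ ¬p)), 0
2. □(¬q ∨ (¬q ∨ ¬p)), 0   [¬◇-rule on 1 via 0R0]
3. ¬q ∨ (¬q ∨ ¬p), 0   [□-rule on 2 via 0R0]
4. ¬q ∨ ¬p, 0   [∨-rule on 3 (branches; this branch)]
5. ¬p, 0   [∨-rule on 4 (branches; this branch)]
Accessibility: 0R0
The negation has an open branch (countermodel exists).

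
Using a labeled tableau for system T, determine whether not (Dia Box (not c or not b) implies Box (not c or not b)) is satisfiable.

1. not (Dia Box (not c or not b) implies Box (not c or not b)), 0
2. Dia Box (not c or not b), 0   [neg-implies-rule on 1]
3. not Box (not c or not b), 0   [neg-implies-rule on 1]
4. Box (not c or not b), 1   [Dia-rule on 2: fresh world 1, 0R1]
5. not c or not b, 1   [Box-rule on 4 via 1R1]
6. not b, 1   [or-rule on 5 (branches; this branch)]
7. not (not c or not b), 2   [neg-Box-rule on 3: fresh world 2, 0R2]
8. c, 2   [neg-or-rule on 7]
9. b, 2   [neg-or-rule on 7]
Accessibility: 0R0, 0R1, 0R2, 1R1, 2R2

Satisfiable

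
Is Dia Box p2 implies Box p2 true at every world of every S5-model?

Tableau for the negation not (Dia Box p2 implies Box p2):
1. not (Dia Box p2 implies Box p2), u
2. Dia Box p2, u   [neg-implies-rule on 1]
3. not Box p2, u   [neg-implies-rule on 1]
4. Box p2, v   [Dia-rule on 2: fresh world v, uRv]
5. p2, u   [Box-rule on 4 via vRu]
6. p2, v   [Box-rule on 4 via vRv]
7. not p2, w   [neg-Box-rule on 3: fresh world w, uRw]
8. p2, w   [Box-rule on 4 via vRw]
Accessibility: uRu, uRv, uRw, vRu, vRv, vRw, wRu, wRv, wRw
Branch closes: p2 and not p2 both at w.
All branches of the negation close; one closing branch shown above.

Yes, valid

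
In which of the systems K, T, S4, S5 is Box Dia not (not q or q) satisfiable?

K

T-tableau for the formula:
1. Box Dia not (not q or q), w0
2. Dia not (not q or q), w0   [Box-rule on 1 via w0Rw0]
3. not (not q or q), w1   [Dia-rule on 2: fresh world w1, w0Rw1]
4. q, w1   [neg-or-rule on 3]
5. not q, w1   [neg-or-rule on 3]
Accessibility: w0Rw0, w0Rw1, w1Rw1
Branch closes: q and not q both at w1.
Every branch closes (one shown): unsatisfiable in T, hence also in S4, S5 (every S4/S5-frame is a T-frame).
K-tableau for the formula:
1. Box Dia not (not q or q), w0
Complete open branch: satisfiable in K.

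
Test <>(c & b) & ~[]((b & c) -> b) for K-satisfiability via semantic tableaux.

No, unsatisfiable

1. <>(c & b) & ~[]((b & c) -> b), u
2. <>(c & b), u   [&-rule on 1]
3. ~[]((b & c) -> b), u   [&-rule on 1]
4. c & b, v   [<>-rule on 2: fresh world v, uRv]
5. c, v   [&-rule on 4]
6. b, v   [&-rule on 4]
7. ~((b & c) -> b), w   [~[]-rule on 3: fresh world w, uRw]
8. b & c, w   [~->-rule on 7]
9. ~b, w   [~->-rule on 7]
10. b, w   [&-rule on 8]
11. c, w   [&-rule on 8]
Accessibility: uRv, uRw
Branch closes: b and ~b both at w.
(One branch shown.) All branches close.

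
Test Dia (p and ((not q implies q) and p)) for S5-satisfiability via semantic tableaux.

1. Dia (p and ((not q implies q) and p)), u
2. p and ((not q implies q) and p), v   [Dia-rule on 1: fresh world v, uRv]
3. p, v   [and-rule on 2]
4. (not q implies q) and p, v   [and-rule on 2]
5. not q implies q, v   [and-rule on 4]
6. q, v   [implies-rule on 5 (branches; this branch)]
Accessibility: uRu, uRv, vRu, vRv

Yes, satisfiable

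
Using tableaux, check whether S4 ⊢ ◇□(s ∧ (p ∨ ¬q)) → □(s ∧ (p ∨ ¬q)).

Invalid (countermodel exists)

Tableau for the negation ¬(◇□(s ∧ (p ∨ ¬q)) → □(s ∧ (p ∨ ¬q))):
1. ¬(◇□(s ∧ (p ∨ ¬q)) → □(s ∧ (p ∨ ¬q))), u
2. ◇□(s ∧ (p ∨ ¬q)), u
3. ¬□(s ∧ (p ∨ ¬q)), u
4. □(s ∧ (p ∨ ¬q)), v
5. s ∧ (p ∨ ¬q), v
6. s, v
7. p ∨ ¬q, v
8. ¬q, v
9. ¬(s ∧ (p ∨ ¬q)), w
10. ¬(p ∨ ¬q), w
11. ¬p, w
12. q, w
Accessibility: uRu, uRv, uRw, vRv, wRw
The negation has an open branch (countermodel exists).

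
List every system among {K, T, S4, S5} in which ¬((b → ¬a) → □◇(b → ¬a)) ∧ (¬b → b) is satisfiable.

S4-tableau for the formula:
1. ¬((b → ¬a) → □◇(b → ¬a)) ∧ (¬b → b), w0
2. ¬((b → ¬a) → □◇(b → ¬a)), w0
3. ¬b → b, w0
4. b → ¬a, w0
5. ¬□◇(b → ¬a), w0
6. b, w0
7. ¬a, w0
8. ¬◇(b → ¬a), w1
9. ¬(b → ¬a), w1
10. b, w1
11. a, w1
Accessibility: w0Rw0, w0Rw1, w1Rw1
Complete open branch: satisfiable in S4, hence also in K, T (this S4-model is also a K-model and a T-model).
S5-tableau for the formula:
1. ¬((b → ¬a) → □◇(b → ¬a)) ∧ (¬b → b), w0
2. ¬((b → ¬a) → □◇(b → ¬a)), w0
3. ¬b → b, w0
4. b → ¬a, w0
5. ¬□◇(b → ¬a), w0
6. b, w0
7. ¬a, w0
8. ¬◇(b → ¬a), w1
9. ¬(b → ¬a), w0
10. a, w0
Accessibility: w0Rw0, w0Rw1, w1Rw0, w1Rw1
Branch closes: a and ¬a both at w0.
Every branch closes (one shown): unsatisfiable in S5.

K, T, S4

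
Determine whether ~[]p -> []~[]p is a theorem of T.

No, not valid

Tableau for the negation ~(~[]p -> []~[]p):
1. ~(~[]p -> []~[]p), 0
2. ~[]p, 0   [~->-rule on 1]
3. ~[]~[]p, 0   [~->-rule on 1]
4. ~p, 1   [~[]-rule on 2: fresh world 1, 0R1]
5. []p, 2   [~[]-rule on 3: fresh world 2, 0R2]
6. p, 2   [[]-rule on 5 via 2R2]
Accessibility: 0R0, 0R1, 0R2, 1R1, 2R2
The negation has an open branch (countermodel exists).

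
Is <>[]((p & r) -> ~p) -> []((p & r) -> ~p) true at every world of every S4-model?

Not valid

Tableau for the negation ~(<>[]((p & r) -> ~p) -> []((p & r) -> ~p)):
1. ~(<>[]((p & r) -> ~p) -> []((p & r) -> ~p)), w0
2. <>[]((p & r) -> ~p), w0
3. ~[]((p & r) -> ~p), w0
4. []((p & r) -> ~p), w1
5. (p & r) -> ~p, w1
6. ~p, w1
7. ~((p & r) -> ~p), w2
8. p & r, w2
9. p, w2
10. r, w2
Accessibility: w0Rw0, w0Rw1, w0Rw2, w1Rw1, w2Rw2
The negation has an open branch (countermodel exists).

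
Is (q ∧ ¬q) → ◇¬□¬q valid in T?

Tableau for the negation ¬((q ∧ ¬q) → ◇¬□¬q):
1. ¬((q ∧ ¬q) → ◇¬□¬q), w0
2. q ∧ ¬q, w0   [¬→-rule on 1]
3. ¬◇¬□¬q, w0   [¬→-rule on 1]
4. q, w0   [∧-rule on 2]
5. ¬q, w0   [∧-rule on 2]
Accessibility: w0Rw0
Branch closes: q and ¬q both at w0.
Every branch of the negation's tableau closes; the branch above is one of them.

Valid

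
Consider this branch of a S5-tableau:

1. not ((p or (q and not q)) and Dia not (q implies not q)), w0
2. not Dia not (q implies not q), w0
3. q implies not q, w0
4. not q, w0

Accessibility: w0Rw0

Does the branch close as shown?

No, open

There is no literal clash: for every atom and world, at most one sign appears.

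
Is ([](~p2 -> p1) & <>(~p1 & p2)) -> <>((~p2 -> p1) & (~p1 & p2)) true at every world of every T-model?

Tableau for the negation ~(([](~p2 -> p1) & <>(~p1 & p2)) -> <>((~p2 -> p1) & (~p1 & p2))):
1. ~(([](~p2 -> p1) & <>(~p1 & p2)) -> <>((~p2 -> p1) & (~p1 & p2))), u
2. [](~p2 -> p1) & <>(~p1 & p2), u
3. ~<>((~p2 -> p1) & (~p1 & p2)), u
4. [](~p2 -> p1), u
5. <>(~p1 & p2), u
6. ~((~p2 -> p1) & (~p1 & p2)), u
7. ~p2 -> p1, u
8. ~(~p1 & p2), u
9. p1, u
10. ~p2, u
11. ~p1 & p2, v
12. ~p1, v
13. p2, v
14. ~((~p2 -> p1) & (~p1 & p2)), v
15. ~p2 -> p1, v
16. ~(~p1 & p2), v
17. ~p2, v
Accessibility: uRu, uRv, vRv
Branch closes: p2 and ~p2 both at v.
All branches of the negation close; one closing branch shown above.

Valid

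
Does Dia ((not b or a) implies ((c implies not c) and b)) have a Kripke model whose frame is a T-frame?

1. Dia ((not b or a) implies ((c implies not c) and b)), u
2. (not b or a) implies ((c implies not c) and b), v
3. (c implies not c) and b, v
4. c implies not c, v
5. b, v
6. not c, v
Accessibility: uRu, uRv, vRv

Satisfiable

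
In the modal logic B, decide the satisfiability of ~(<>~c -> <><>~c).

1. ~(<>~c -> <><>~c), w0
2. <>~c, w0   [~->-rule on 1]
3. ~<><>~c, w0   [~->-rule on 1]
4. ~<>~c, w0   [~<>-rule on 3 via w0Rw0]
5. c, w0   [~<>-rule on 4 via w0Rw0]
6. ~c, w1   [<>-rule on 2: fresh world w1, w0Rw1]
7. ~<>~c, w1   [~<>-rule on 3 via w0Rw1]
8. c, w1   [~<>-rule on 4 via w0Rw1]
Accessibility: w0Rw0, w0Rw1, w1Rw0, w1Rw1
Branch closes: c and ~c both at w1.
Every branch closes; the branch above is one of them.

Unsatisfiable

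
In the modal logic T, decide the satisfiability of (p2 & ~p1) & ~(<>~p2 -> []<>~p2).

Satisfiable (open branch found)

1. (p2 & ~p1) & ~(<>~p2 -> []<>~p2), w0
2. p2 & ~p1, w0
3. ~(<>~p2 -> []<>~p2), w0
4. p2, w0
5. ~p1, w0
6. <>~p2, w0
7. ~[]<>~p2, w0
8. ~p2, w1
9. ~<>~p2, w2
10. p2, w2
Accessibility: w0Rw0, w0Rw1, w0Rw2, w1Rw1, w2Rw2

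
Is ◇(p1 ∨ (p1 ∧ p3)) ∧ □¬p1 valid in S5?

Not valid

Tableau for the negation ¬(◇(p1 ∨ (p1 ∧ p3)) ∧ □¬p1):
1. ¬(◇(p1 ∨ (p1 ∧ p3)) ∧ □¬p1), 0
2. ¬□¬p1, 0
3. p1, 1
Accessibility: 0R0, 0R1, 1R0, 1R1
The negation has an open branch (countermodel exists).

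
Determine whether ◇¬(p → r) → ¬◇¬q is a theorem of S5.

Tableau for the negation ¬(◇¬(p → r) → ¬◇¬q):
1. ¬(◇¬(p → r) → ¬◇¬q), u
2. ◇¬(p → r), u
3. ◇¬q, u
4. ¬(p → r), v
5. p, v
6. ¬r, v
7. ¬q, w
Accessibility: uRu, uRv, uRw, vRu, vRv, vRw, wRu, wRv, wRw
The negation has an open branch (countermodel exists).

Not valid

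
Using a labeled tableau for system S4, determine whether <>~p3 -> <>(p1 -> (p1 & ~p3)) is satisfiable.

1. <>~p3 -> <>(p1 -> (p1 & ~p3)), 0
2. <>(p1 -> (p1 & ~p3)), 0   [->-rule on 1 (branches; this branch)]
3. p1 -> (p1 & ~p3), 1   [<>-rule on 2: fresh world 1, 0R1]
4. p1 & ~p3, 1   [->-rule on 3 (branches; this branch)]
5. p1, 1   [&-rule on 4]
6. ~p3, 1   [&-rule on 4]
Accessibility: 0R0, 0R1, 1R1

Yes, satisfiable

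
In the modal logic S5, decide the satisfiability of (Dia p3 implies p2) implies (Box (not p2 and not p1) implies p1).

Yes, satisfiable

1. (Dia p3 implies p2) implies (Box (not p2 and not p1) implies p1), w0
2. Box (not p2 and not p1) implies p1, w0
3. p1, w0
Accessibility: w0Rw0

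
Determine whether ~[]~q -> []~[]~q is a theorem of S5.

Tableau for the negation ~(~[]~q -> []~[]~q):
1. ~(~[]~q -> []~[]~q), w0
2. ~[]~q, w0
3. ~[]~[]~q, w0
4. q, w1
5. []~q, w2
6. ~q, w0
7. ~q, w1
Accessibility: w0Rw0, w0Rw1, w0Rw2, w1Rw0, w1Rw1, w1Rw2, w2Rw0, w2Rw1, w2Rw2
Branch closes: q and ~q both at w1.
All branches of the negation close; one closing branch shown above.

Valid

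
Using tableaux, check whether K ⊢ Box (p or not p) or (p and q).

Tableau for the negation not (Box (p or not p) or (p and q)):
1. not (Box (p or not p) or (p and q)), 0
2. not Box (p or not p), 0
3. not (p and q), 0
4. not q, 0
5. not (p or not p), 1
6. not p, 1
7. p, 1
Accessibility: 0R1
Branch closes: p and not p both at 1.
Every branch of the negation's tableau closes; the branch above is one of them.

Yes, valid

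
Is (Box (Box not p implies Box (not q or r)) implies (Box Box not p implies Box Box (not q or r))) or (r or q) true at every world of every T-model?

Tableau for the negation not ((Box (Box not p implies Box (not q or r)) implies (Box Box not p implies Box Box (not q or r))) or (r or q)):
1. not ((Box (Box not p implies Box (not q or r)) implies (Box Box not p implies Box Box (not q or r))) or (r or q)), w0
2. not (Box (Box not p implies Box (not q or r)) implies (Box Box not p implies Box Box (not q or r))), w0   [neg-or-rule on 1]
3. not (r or q), w0   [neg-or-rule on 1]
4. Box (Box not p implies Box (not q or r)), w0   [neg-implies-rule on 2]
5. not (Box Box not p implies Box Box (not q or r)), w0   [neg-implies-rule on 2]
6. not r, w0   [neg-or-rule on 3]
7. not q, w0   [neg-or-rule on 3]
8. Box Box not p, w0   [neg-implies-rule on 5]
9. not Box Box (not q or r), w0   [neg-implies-rule on 5]
10. Box not p implies Box (not q or r), w0   [Box-rule on 4 via w0Rw0]
11. Box not p, w0   [Box-rule on 8 via w0Rw0]
12. not p, w0   [Box-rule on 11 via w0Rw0]
13. Box (not q or r), w0   [implies-rule on 10 (branches; this branch)]
14. not q or r, w0   [Box-rule on 13 via w0Rw0]
15. not Box (not q or r), w1   [neg-Box-rule on 9: fresh world w1, w0Rw1]
16. Box not p implies Box (not q or r), w1   [Box-rule on 4 via w0Rw1]
17. Box not p, w1   [Box-rule on 8 via w0Rw1]
18. not p, w1   [Box-rule on 11 via w0Rw1]
19. not q or r, w1   [Box-rule on 13 via w0Rw1]
20. not Box not p, w1   [implies-rule on 16 (branches; this branch)]
21. r, w1   [or-rule on 19 (branches; this branch)]
22. not (not q or r), w2   [neg-Box-rule on 15: fresh world w2, w1Rw2]
23. q, w2   [neg-or-rule on 22]
24. not r, w2   [neg-or-rule on 22]
25. not p, w2   [Box-rule on 17 via w1Rw2]
26. p, w3   [neg-Box-rule on 20: fresh world w3, w1Rw3]
27. not p, w3   [Box-rule on 17 via w1Rw3]
Accessibility: w0Rw0, w0Rw1, w1Rw1, w1Rw2, w1Rw3, w2Rw2, w3Rw3
Branch closes: p and not p both at w3.
Every branch of the negation's tableau closes; the branch above is one of them.

Yes, valid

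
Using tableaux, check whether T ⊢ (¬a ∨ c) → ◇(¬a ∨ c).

Tableau for the negation ¬((¬a ∨ c) → ◇(¬a ∨ c)):
1. ¬((¬a ∨ c) → ◇(¬a ∨ c)), 0
2. ¬a ∨ c, 0   [¬→-rule on 1]
3. ¬◇(¬a ∨ c), 0   [¬→-rule on 1]
4. ¬(¬a ∨ c), 0   [¬◇-rule on 3 via 0R0]
5. a, 0   [¬∨-rule on 4]
6. ¬c, 0   [¬∨-rule on 4]
7. c, 0   [∨-rule on 2 (branches; this branch)]
Accessibility: 0R0
Branch closes: c and ¬c both at 0.
All branches of the negation close; one closing branch shown above.

Valid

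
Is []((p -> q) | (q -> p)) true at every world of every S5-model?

Yes, valid

Tableau for the negation ~[]((p -> q) | (q -> p)):
1. ~[]((p -> q) | (q -> p)), u
2. ~((p -> q) | (q -> p)), v
3. ~(p -> q), v
4. ~(q -> p), v
5. p, v
6. ~q, v
7. q, v
8. ~p, v
Accessibility: uRu, uRv, vRu, vRv
Branch closes: q and ~q both at v.
Every branch of the negation's tableau closes; the branch above is one of them.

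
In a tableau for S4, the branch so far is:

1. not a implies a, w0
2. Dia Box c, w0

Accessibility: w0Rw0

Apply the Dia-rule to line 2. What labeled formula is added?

a fresh world w1 with w0Rw1, and Box c at w1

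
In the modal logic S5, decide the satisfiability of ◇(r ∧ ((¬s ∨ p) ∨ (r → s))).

1. ◇(r ∧ ((¬s ∨ p) ∨ (r → s))), w0
2. r ∧ ((¬s ∨ p) ∨ (r → s)), w1
3. r, w1
4. (¬s ∨ p) ∨ (r → s), w1
5. r → s, w1
6. s, w1
Accessibility: w0Rw0, w0Rw1, w1Rw0, w1Rw1

Satisfiable (open branch found)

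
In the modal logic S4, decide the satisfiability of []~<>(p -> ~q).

1. []~<>(p -> ~q), w0
2. ~<>(p -> ~q), w0   [[]-rule on 1 via w0Rw0]
3. ~(p -> ~q), w0   [~<>-rule on 2 via w0Rw0]
4. p, w0   [~->-rule on 3]
5. q, w0   [~->-rule on 3]
Accessibility: w0Rw0

Satisfiable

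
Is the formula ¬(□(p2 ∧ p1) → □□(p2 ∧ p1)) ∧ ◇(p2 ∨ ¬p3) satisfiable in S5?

1. ¬(□(p2 ∧ p1) → □□(p2 ∧ p1)) ∧ ◇(p2 ∨ ¬p3), w0
2. ¬(□(p2 ∧ p1) → □□(p2 ∧ p1)), w0   [∧-rule on 1]
3. ◇(p2 ∨ ¬p3), w0   [∧-rule on 1]
4. □(p2 ∧ p1), w0   [¬→-rule on 2]
5. ¬□□(p2 ∧ p1), w0   [¬→-rule on 2]
6. p2 ∧ p1, w0   [□-rule on 4 via w0Rw0]
7. p2, w0   [∧-rule on 6]
8. p1, w0   [∧-rule on 6]
9. p2 ∨ ¬p3, w1   [◇-rule on 3: fresh world w1, w0Rw1]
10. p2 ∧ p1, w1   [□-rule on 4 via w0Rw1]
11. p2, w1   [∧-rule on 10]
12. p1, w1   [∧-rule on 10]
13. ¬p3, w1   [∨-rule on 9 (branches; this branch)]
14. ¬□(p2 ∧ p1), w2   [¬□-rule on 5: fresh world w2, w0Rw2]
15. p2 ∧ p1, w2   [□-rule on 4 via w0Rw2]
16. p2, w2   [∧-rule on 15]
17. p1, w2   [∧-rule on 15]
18. ¬(p2 ∧ p1), w3   [¬□-rule on 14: fresh world w3, w2Rw3]
19. p2 ∧ p1, w3   [□-rule on 4 via w0Rw3]
20. p2, w3   [∧-rule on 19]
21. p1, w3   [∧-rule on 19]
22. ¬p1, w3   [¬∧-rule on 18 (branches; this branch)]
Accessibility: w0Rw0, w0Rw1, w0Rw2, w0Rw3, w1Rw0, w1Rw1, w1Rw2, w1Rw3, w2Rw0, w2Rw1, w2Rw2, w2Rw3, w3Rw0, w3Rw1, w3Rw2, w3Rw3
Branch closes: p1 and ¬p1 both at w3.
All branches of the tableau close; one closing branch shown above.

Unsatisfiable (every branch closes)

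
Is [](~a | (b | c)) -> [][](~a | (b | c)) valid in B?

No, not valid

Tableau for the negation ~([](~a | (b | c)) -> [][](~a | (b | c))):
1. ~([](~a | (b | c)) -> [][](~a | (b | c))), u
2. [](~a | (b | c)), u   [~->-rule on 1]
3. ~[][](~a | (b | c)), u   [~->-rule on 1]
4. ~a | (b | c), u   [[]-rule on 2 via uRu]
5. b | c, u   [|-rule on 4 (branches; this branch)]
6. c, u   [|-rule on 5 (branches; this branch)]
7. ~[](~a | (b | c)), v   [~[]-rule on 3: fresh world v, uRv]
8. ~a | (b | c), v   [[]-rule on 2 via uRv]
9. b | c, v   [|-rule on 8 (branches; this branch)]
10. c, v   [|-rule on 9 (branches; this branch)]
11. ~(~a | (b | c)), w   [~[]-rule on 7: fresh world w, vRw]
12. a, w   [~|-rule on 11]
13. ~(b | c), w   [~|-rule on 11]
14. ~b, w   [~|-rule on 13]
15. ~c, w   [~|-rule on 13]
Accessibility: uRu, uRv, vRu, vRv, vRw, wRv, wRw
The negation has an open branch (countermodel exists).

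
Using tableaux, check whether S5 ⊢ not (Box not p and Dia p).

Valid

Tableau for the negation Box not p and Dia p:
1. Box not p and Dia p, w0
2. Box not p, w0
3. Dia p, w0
4. not p, w0
5. p, w1
6. not p, w1
Accessibility: w0Rw0, w0Rw1, w1Rw0, w1Rw1
Branch closes: p and not p both at w1.
Every branch of the negation's tableau closes; the branch above is one of them.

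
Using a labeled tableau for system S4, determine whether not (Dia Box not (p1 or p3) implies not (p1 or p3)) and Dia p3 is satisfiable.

1. not (Dia Box not (p1 or p3) implies not (p1 or p3)) and Dia p3, w0
2. not (Dia Box not (p1 or p3) implies not (p1 or p3)), w0   [and-rule on 1]
3. Dia p3, w0   [and-rule on 1]
4. Dia Box not (p1 or p3), w0   [neg-implies-rule on 2]
5. p1 or p3, w0   [neg-implies-rule on 2]
6. p3, w0   [or-rule on 5 (branches; this branch)]
7. p3, w1   [Dia-rule on 3: fresh world w1, w0Rw1]
8. Box not (p1 or p3), w2   [Dia-rule on 4: fresh world w2, w0Rw2]
9. not (p1 or p3), w2   [Box-rule on 8 via w2Rw2]
10. not p1, w2   [neg-or-rule on 9]
11. not p3, w2   [neg-or-rule on 9]
Accessibility: w0Rw0, w0Rw1, w0Rw2, w1Rw1, w2Rw2

Satisfiable (open branch found)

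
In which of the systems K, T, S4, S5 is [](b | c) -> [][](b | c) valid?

T-tableau for the negation ~([](b | c) -> [][](b | c)):
1. ~([](b | c) -> [][](b | c)), u
2. [](b | c), u
3. ~[][](b | c), u
4. b | c, u
5. c, u
6. ~[](b | c), v
7. b | c, v
8. c, v
9. ~(b | c), w
10. ~b, w
11. ~c, w
Accessibility: uRu, uRv, vRv, vRw, wRw
Complete open branch: countermodel on a T-frame, so not valid in T, nor in K (the same frame is also a K-frame).
S4-tableau for the negation ~([](b | c) -> [][](b | c)):
1. ~([](b | c) -> [][](b | c)), u
2. [](b | c), u
3. ~[][](b | c), u
4. b | c, u
5. c, u
6. ~[](b | c), v
7. b | c, v
8. c, v
9. ~(b | c), w
10. ~b, w
11. ~c, w
12. b | c, w
13. c, w
Accessibility: uRu, uRv, uRw, vRv, vRw, wRw
Branch closes: c and ~c both at w.
Every branch closes (one shown): valid in S4, hence also in S5 (every theorem of S4 is a theorem of S5).

S4, S5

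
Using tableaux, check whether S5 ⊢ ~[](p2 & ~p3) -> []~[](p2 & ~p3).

Tableau for the negation ~(~[](p2 & ~p3) -> []~[](p2 & ~p3)):
1. ~(~[](p2 & ~p3) -> []~[](p2 & ~p3)), u
2. ~[](p2 & ~p3), u   [~->-rule on 1]
3. ~[]~[](p2 & ~p3), u   [~->-rule on 1]
4. ~(p2 & ~p3), v   [~[]-rule on 2: fresh world v, uRv]
5. p3, v   [~&-rule on 4 (branches; this branch)]
6. [](p2 & ~p3), w   [~[]-rule on 3: fresh world w, uRw]
7. p2 & ~p3, u   [[]-rule on 6 via wRu]
8. p2, u   [&-rule on 7]
9. ~p3, u   [&-rule on 7]
10. p2 & ~p3, v   [[]-rule on 6 via wRv]
11. p2, v   [&-rule on 10]
12. ~p3, v   [&-rule on 10]
Accessibility: uRu, uRv, uRw, vRu, vRv, vRw, wRu, wRv, wRw
Branch closes: p3 and ~p3 both at v.
All branches of the negation close; one closing branch shown above.

Valid in S5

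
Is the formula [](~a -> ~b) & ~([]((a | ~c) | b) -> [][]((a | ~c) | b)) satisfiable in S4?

1. [](~a -> ~b) & ~([]((a | ~c) | b) -> [][]((a | ~c) | b)), u
2. [](~a -> ~b), u   [&-rule on 1]
3. ~([]((a | ~c) | b) -> [][]((a | ~c) | b)), u   [&-rule on 1]
4. []((a | ~c) | b), u   [~->-rule on 3]
5. ~[][]((a | ~c) | b), u   [~->-rule on 3]
6. ~a -> ~b, u   [[]-rule on 2 via uRu]
7. (a | ~c) | b, u   [[]-rule on 4 via uRu]
8. ~b, u   [->-rule on 6 (branches; this branch)]
9. a | ~c, u   [|-rule on 7 (branches; this branch)]
10. ~c, u   [|-rule on 9 (branches; this branch)]
11. ~[]((a | ~c) | b), v   [~[]-rule on 5: fresh world v, uRv]
12. ~a -> ~b, v   [[]-rule on 2 via uRv]
13. (a | ~c) | b, v   [[]-rule on 4 via uRv]
14. ~b, v   [->-rule on 12 (branches; this branch)]
15. a | ~c, v   [|-rule on 13 (branches; this branch)]
16. ~c, v   [|-rule on 15 (branches; this branch)]
17. ~((a | ~c) | b), w   [~[]-rule on 11: fresh world w, vRw]
18. ~(a | ~c), w   [~|-rule on 17]
19. ~b, w   [~|-rule on 17]
20. ~a, w   [~|-rule on 18]
21. c, w   [~|-rule on 18]
22. ~a -> ~b, w   [[]-rule on 2 via uRw]
23. (a | ~c) | b, w   [[]-rule on 4 via uRw]
24. a | ~c, w   [|-rule on 23 (branches; this branch)]
25. ~c, w   [|-rule on 24 (branches; this branch)]
Accessibility: uRu, uRv, uRw, vRv, vRw, wRw
Branch closes: c and ~c both at w.
(One branch shown.) All branches close.

Unsatisfiable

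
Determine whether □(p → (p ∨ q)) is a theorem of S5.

Tableau for the negation ¬□(p → (p ∨ q)):
1. ¬□(p → (p ∨ q)), w0
2. ¬(p → (p ∨ q)), w1
3. p, w1
4. ¬(p ∨ q), w1
5. ¬p, w1
6. ¬q, w1
Accessibility: w0Rw0, w0Rw1, w1Rw0, w1Rw1
Branch closes: p and ¬p both at w1.
All branches of the negation close; one closing branch shown above.

Yes, valid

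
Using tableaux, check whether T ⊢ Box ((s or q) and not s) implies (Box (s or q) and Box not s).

Valid

Tableau for the negation not (Box ((s or q) and not s) implies (Box (s or q) and Box not s)):
1. not (Box ((s or q) and not s) implies (Box (s or q) and Box not s)), w0
2. Box ((s or q) and not s), w0
3. not (Box (s or q) and Box not s), w0
4. (s or q) and not s, w0
5. s or q, w0
6. not s, w0
7. not Box (s or q), w0
8. q, w0
9. not (s or q), w1
10. not s, w1
11. not q, w1
12. (s or q) and not s, w1
13. s or q, w1
14. q, w1
Accessibility: w0Rw0, w0Rw1, w1Rw1
Branch closes: q and not q both at w1.
Every branch of the negation's tableau closes; the branch above is one of them.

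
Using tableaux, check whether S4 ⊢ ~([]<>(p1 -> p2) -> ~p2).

No, not valid

Tableau for the negation []<>(p1 -> p2) -> ~p2:
1. []<>(p1 -> p2) -> ~p2, w0
2. ~p2, w0
Accessibility: w0Rw0
The negation has an open branch (countermodel exists).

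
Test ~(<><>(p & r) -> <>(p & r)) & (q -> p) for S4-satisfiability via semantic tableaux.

Unsatisfiable (every branch closes)

1. ~(<><>(p & r) -> <>(p & r)) & (q -> p), u
2. ~(<><>(p & r) -> <>(p & r)), u
3. q -> p, u
4. <><>(p & r), u
5. ~<>(p & r), u
6. ~(p & r), u
7. p, u
8. ~r, u
9. <>(p & r), v
10. ~(p & r), v
11. ~r, v
12. p & r, w
13. p, w
14. r, w
15. ~(p & r), w
16. ~r, w
Accessibility: uRu, uRv, uRw, vRv, vRw, wRw
Branch closes: r and ~r both at w.
(One branch shown.) All branches close.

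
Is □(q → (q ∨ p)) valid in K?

Tableau for the negation ¬□(q → (q ∨ p)):
1. ¬□(q → (q ∨ p)), w0
2. ¬(q → (q ∨ p)), w1
3. q, w1
4. ¬(q ∨ p), w1
5. ¬q, w1
6. ¬p, w1
Accessibility: w0Rw1
Branch closes: q and ¬q both at w1.
All branches of the negation close; one closing branch shown above.

Valid in K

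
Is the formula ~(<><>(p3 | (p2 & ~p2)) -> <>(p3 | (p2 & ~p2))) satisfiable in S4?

1. ~(<><>(p3 | (p2 & ~p2)) -> <>(p3 | (p2 & ~p2))), 0
2. <><>(p3 | (p2 & ~p2)), 0   [~->-rule on 1]
3. ~<>(p3 | (p2 & ~p2)), 0   [~->-rule on 1]
4. ~(p3 | (p2 & ~p2)), 0   [~<>-rule on 3 via 0R0]
5. ~p3, 0   [~|-rule on 4]
6. ~(p2 & ~p2), 0   [~|-rule on 4]
7. p2, 0   [~&-rule on 6 (branches; this branch)]
8. <>(p3 | (p2 & ~p2)), 1   [<>-rule on 2: fresh world 1, 0R1]
9. ~(p3 | (p2 & ~p2)), 1   [~<>-rule on 3 via 0R1]
10. ~p3, 1   [~|-rule on 9]
11. ~(p2 & ~p2), 1   [~|-rule on 9]
12. p2, 1   [~&-rule on 11 (branches; this branch)]
13. p3 | (p2 & ~p2), 2   [<>-rule on 8: fresh world 2, 1R2]
14. ~(p3 | (p2 & ~p2)), 2   [~<>-rule on 3 via 0R2]
15. ~p3, 2   [~|-rule on 14]
16. ~(p2 & ~p2), 2   [~|-rule on 14]
17. p2 & ~p2, 2   [|-rule on 13 (branches; this branch)]
18. p2, 2   [&-rule on 17]
19. ~p2, 2   [&-rule on 17]
Accessibility: 0R0, 0R1, 0R2, 1R1, 1R2, 2R2
Branch closes: p2 and ~p2 both at 2.
Every branch closes; the branch above is one of them.

Unsatisfiable (every branch closes)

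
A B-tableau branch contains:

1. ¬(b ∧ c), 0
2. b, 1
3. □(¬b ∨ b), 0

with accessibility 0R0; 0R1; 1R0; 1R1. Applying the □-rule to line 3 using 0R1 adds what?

¬b ∨ b, 1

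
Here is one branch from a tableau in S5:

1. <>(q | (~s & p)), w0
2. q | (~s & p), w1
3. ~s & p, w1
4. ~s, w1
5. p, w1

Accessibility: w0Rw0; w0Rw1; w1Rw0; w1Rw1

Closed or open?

No, open

There is no literal clash: for every atom and world, at most one sign appears.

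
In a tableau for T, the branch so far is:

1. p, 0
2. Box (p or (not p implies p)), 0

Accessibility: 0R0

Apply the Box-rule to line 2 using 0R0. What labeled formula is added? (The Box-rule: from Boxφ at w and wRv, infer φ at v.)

p or (not p implies p), 0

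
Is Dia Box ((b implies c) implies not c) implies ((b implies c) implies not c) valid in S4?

No, not valid

Tableau for the negation not (Dia Box ((b implies c) implies not c) implies ((b implies c) implies not c)):
1. not (Dia Box ((b implies c) implies not c) implies ((b implies c) implies not c)), 0
2. Dia Box ((b implies c) implies not c), 0
3. not ((b implies c) implies not c), 0
4. b implies c, 0
5. c, 0
6. Box ((b implies c) implies not c), 1
7. (b implies c) implies not c, 1
8. not c, 1
Accessibility: 0R0, 0R1, 1R1
The negation has an open branch (countermodel exists).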